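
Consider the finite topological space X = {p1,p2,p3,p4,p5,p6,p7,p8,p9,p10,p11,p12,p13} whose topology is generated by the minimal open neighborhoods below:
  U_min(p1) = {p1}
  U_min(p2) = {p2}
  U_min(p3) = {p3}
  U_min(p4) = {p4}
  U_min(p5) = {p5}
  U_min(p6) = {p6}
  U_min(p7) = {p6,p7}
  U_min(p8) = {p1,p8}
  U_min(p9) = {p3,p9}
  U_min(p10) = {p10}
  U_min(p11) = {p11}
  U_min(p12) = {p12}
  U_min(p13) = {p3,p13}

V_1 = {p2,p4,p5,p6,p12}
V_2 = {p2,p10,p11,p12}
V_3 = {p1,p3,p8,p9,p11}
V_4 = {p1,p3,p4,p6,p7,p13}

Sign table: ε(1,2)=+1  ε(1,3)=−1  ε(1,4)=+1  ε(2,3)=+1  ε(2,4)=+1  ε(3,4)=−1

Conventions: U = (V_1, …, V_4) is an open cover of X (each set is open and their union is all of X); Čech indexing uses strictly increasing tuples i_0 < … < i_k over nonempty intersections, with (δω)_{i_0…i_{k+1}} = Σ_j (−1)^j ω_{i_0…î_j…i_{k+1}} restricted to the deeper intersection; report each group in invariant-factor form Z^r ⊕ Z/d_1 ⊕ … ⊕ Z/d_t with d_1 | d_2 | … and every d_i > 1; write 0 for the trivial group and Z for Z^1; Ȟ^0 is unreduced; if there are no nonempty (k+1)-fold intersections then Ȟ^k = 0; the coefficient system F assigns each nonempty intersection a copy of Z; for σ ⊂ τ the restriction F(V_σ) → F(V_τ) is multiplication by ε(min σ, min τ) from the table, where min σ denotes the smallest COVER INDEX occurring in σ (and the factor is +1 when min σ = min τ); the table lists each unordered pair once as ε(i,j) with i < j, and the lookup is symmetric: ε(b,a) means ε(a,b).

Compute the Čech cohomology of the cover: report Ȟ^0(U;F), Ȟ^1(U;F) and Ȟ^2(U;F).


Ȟ^0 = 0, Ȟ^1 = Z/2 and Ȟ^2 = 0

nerve of the cover:
  V12={p2,p12} V14={p4,p6} V23={p11} V34={p1,p3}
C dims 4,4; δ0: rk 4, SNF 1^3·2
Ȟ^0 = (4 − 4) − 0 = 0, so Ȟ^0 ≅ 0
Ȟ^1 = (4 − 0) − 4 = 0 plus torsion [2], so Ȟ^1 ≅ Z/2
Ȟ^2 = (0 − 0) − 0 = 0, so Ȟ^2 ≅ 0


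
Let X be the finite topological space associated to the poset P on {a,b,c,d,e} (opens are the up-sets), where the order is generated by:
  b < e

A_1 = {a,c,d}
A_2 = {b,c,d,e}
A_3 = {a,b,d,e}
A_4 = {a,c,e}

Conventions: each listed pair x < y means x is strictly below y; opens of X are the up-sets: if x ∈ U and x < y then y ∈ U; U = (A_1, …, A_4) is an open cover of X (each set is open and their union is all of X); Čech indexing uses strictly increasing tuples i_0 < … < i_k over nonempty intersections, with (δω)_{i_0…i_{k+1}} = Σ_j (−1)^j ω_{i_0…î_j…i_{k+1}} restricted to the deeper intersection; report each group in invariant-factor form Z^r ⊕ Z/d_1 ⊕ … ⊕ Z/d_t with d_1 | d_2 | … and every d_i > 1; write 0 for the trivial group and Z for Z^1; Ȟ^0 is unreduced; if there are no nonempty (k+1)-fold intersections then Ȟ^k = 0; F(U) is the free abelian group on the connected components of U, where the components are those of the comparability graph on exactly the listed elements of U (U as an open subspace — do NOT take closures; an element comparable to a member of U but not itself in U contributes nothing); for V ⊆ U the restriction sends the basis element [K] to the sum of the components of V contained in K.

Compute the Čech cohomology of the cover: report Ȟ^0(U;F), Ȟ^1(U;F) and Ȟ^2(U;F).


nonempty overlaps:
  A12={c,d} A13={a,d} A14={a,c} A23={b,d,e} A24={c,e} A34={a,e}
  A123={d} A124={c} A134={a} A234={e}
components per intersection:
  A1: {a} {c} {d}
  A2: {b,e} {c} {d}
  A3: {a} {b,e} {d}
  A4: {a} {c} {e}
  A12: {c} {d}
  A13: {a} {d}
  A14: {a} {c}
  A23: {b,e} {d}
  A24: {c} {e}
  A34: {a} {e}
  A123: {d}
  A124: {c}
  A134: {a}
  A234: {e}
C dims 12,12,4; δ0: rk 8, SNF 1^8; δ1: rk 4, SNF 1^4
degree 0: 12−8−0 = 4 → Ȟ^0 ≅ Z^4
degree 1: 12−4−8 = 0 → Ȟ^1 ≅ 0
degree 2: 4−0−4 = 0 → Ȟ^2 ≅ 0

Ȟ^0 = Z^4, Ȟ^1 = 0 and Ȟ^2 = 0


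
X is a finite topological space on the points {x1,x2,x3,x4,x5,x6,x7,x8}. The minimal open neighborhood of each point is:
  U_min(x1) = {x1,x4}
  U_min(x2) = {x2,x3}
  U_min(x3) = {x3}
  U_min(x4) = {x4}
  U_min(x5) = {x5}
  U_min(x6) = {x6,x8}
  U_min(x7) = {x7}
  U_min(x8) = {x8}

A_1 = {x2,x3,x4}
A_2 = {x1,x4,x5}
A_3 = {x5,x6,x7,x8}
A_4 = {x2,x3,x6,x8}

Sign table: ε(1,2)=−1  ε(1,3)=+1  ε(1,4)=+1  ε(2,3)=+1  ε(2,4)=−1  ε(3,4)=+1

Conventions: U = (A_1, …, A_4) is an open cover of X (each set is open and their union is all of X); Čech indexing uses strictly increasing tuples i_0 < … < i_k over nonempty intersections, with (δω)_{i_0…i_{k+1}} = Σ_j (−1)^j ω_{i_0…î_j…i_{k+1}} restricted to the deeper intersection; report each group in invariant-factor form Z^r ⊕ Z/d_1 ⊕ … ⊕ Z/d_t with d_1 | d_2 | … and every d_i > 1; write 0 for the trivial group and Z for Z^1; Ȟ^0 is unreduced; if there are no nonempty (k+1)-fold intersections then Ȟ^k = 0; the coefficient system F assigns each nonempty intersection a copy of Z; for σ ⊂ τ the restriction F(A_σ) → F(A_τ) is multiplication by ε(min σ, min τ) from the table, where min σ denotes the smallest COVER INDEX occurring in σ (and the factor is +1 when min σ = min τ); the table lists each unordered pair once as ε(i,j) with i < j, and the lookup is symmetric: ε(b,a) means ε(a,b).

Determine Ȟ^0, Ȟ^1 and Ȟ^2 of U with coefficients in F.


nonempty intersections:
  A12={x4} A14={x2,x3} A23={x5} A34={x6,x8}
C dims 4,4; δ0: rk 4, SNF 1^3·2
Ȟ^0: (4−4)−0=0 ⇒ 0
Ȟ^1: (4−0)−4=0 plus torsion [2] ⇒ Z/2
Ȟ^2: (0−0)−0=0 ⇒ 0

Ȟ^0 ≅ 0,  Ȟ^1 ≅ Z/2,  Ȟ^2 ≅ 0


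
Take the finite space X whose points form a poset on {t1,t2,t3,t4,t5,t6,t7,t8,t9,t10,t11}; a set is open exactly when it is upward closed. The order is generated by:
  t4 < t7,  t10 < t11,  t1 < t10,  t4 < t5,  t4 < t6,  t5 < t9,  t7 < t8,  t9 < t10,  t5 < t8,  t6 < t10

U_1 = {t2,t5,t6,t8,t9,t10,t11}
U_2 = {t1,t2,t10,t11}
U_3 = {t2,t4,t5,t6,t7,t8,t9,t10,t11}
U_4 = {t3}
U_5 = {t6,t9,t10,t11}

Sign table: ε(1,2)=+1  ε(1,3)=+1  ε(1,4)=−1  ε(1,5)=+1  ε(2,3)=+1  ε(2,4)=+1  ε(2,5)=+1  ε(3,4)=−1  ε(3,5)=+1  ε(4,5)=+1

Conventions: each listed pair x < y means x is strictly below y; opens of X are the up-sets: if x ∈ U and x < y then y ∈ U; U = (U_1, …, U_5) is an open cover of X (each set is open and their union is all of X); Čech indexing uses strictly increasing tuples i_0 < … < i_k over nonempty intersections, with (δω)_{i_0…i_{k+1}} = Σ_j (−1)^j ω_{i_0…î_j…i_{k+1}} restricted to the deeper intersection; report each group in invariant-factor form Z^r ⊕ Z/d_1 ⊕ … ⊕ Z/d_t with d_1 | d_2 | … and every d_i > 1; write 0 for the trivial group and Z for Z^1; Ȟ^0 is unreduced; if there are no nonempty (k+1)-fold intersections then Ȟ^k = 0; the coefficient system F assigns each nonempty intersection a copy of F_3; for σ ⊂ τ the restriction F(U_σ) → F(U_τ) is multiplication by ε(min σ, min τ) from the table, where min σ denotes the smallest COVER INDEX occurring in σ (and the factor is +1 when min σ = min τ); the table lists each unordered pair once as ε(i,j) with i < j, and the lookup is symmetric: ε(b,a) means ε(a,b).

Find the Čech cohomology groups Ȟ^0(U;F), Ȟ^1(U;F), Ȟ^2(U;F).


Ȟ^0 ≅ Z/3 ⊕ Z/3,  Ȟ^1 ≅ 0,  Ȟ^2 ≅ 0

nonempty intersections:
  U12={t2,t10,t11} U13={t2,t5,t6,t8,t9,t10,t11} U15={t6,t9,t10,t11} U23={t2,t10,t11} U25={t10,t11} U35={t6,t9,t10,t11}
  U123={t2,t10,t11} U125={t10,t11} U135={t6,t9,t10,t11} U235={t10,t11}
  U1235={t10,t11}
C dims 5,6,4,1; δ0: rk_F3 3; δ1: rk_F3 3; δ2: rk_F3 1
Ȟ^0: (5−3)−0=2 ⇒ Z/3 ⊕ Z/3
Ȟ^1: (6−3)−3=0 ⇒ 0
Ȟ^2: (4−1)−3=0 ⇒ 0


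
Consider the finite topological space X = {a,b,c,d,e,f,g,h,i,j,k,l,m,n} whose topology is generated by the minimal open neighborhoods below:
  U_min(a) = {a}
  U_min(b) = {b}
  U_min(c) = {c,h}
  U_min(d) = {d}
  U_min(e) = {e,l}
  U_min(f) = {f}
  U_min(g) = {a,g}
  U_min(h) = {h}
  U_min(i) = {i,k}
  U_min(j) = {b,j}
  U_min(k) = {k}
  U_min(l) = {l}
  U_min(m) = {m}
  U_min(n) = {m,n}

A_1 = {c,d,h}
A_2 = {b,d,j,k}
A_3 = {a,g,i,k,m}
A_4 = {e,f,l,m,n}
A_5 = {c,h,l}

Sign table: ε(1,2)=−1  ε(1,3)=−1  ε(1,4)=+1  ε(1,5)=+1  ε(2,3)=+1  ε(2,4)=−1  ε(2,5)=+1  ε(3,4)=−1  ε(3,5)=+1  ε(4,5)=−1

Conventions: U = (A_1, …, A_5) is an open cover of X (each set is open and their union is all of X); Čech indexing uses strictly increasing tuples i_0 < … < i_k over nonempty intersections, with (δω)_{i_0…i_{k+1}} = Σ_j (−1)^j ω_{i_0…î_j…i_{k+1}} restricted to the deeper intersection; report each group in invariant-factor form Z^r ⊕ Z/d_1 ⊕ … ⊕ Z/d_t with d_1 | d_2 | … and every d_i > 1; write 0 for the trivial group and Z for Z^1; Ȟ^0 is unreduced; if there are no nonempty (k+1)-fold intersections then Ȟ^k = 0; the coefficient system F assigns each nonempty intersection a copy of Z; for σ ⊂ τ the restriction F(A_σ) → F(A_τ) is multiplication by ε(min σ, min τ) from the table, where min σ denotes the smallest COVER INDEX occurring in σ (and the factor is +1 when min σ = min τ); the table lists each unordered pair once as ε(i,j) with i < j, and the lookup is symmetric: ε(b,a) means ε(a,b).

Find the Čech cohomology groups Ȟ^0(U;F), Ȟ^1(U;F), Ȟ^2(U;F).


nerve of the cover:
  A12={d} A15={c,h} A23={k} A34={m} A45={l}
C dims 5,5; δ0: rk 5, SNF 1^4·2
Ȟ^0 = (5 − 5) − 0 = 0, so Ȟ^0 ≅ 0
Ȟ^1 = (5 − 0) − 5 = 0 plus torsion [2], so Ȟ^1 ≅ Z/2
Ȟ^2 = (0 − 0) − 0 = 0, so Ȟ^2 ≅ 0

Ȟ^0(U;F) ≅ 0, Ȟ^1(U;F) ≅ Z/2, Ȟ^2(U;F) ≅ 0


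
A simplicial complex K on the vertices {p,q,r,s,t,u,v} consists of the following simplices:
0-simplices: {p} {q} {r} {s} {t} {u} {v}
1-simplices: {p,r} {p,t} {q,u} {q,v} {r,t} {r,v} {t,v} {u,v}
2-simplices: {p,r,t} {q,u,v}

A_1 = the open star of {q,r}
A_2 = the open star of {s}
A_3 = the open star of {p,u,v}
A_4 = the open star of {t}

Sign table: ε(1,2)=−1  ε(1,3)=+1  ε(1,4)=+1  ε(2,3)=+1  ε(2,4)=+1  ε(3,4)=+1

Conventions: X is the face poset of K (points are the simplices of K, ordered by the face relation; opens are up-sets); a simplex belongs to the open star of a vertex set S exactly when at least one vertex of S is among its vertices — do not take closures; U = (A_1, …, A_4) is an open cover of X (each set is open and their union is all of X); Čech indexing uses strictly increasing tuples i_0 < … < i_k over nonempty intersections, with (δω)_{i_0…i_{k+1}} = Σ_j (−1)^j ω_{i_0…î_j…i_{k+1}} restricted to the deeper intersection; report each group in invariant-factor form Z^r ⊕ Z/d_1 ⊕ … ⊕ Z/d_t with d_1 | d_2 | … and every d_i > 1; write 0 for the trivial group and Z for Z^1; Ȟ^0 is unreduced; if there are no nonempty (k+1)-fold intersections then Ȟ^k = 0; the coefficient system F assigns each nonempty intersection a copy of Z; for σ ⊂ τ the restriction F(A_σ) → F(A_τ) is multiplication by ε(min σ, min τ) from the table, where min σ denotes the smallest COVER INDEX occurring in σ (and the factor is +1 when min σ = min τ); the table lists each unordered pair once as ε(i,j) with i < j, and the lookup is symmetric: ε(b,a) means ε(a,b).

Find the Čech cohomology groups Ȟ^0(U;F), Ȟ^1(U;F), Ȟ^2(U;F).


intersection data:
  A1={{q},{r},{p,r},{q,u},{q,v},{r,t},{r,v},{p,r,t},{q,u,v}} A2={{s}} A3={{p},{u},{v},{p,r},{p,t},{q,u},{q,v},{r,v},{t,v},{u,v},{p,r,t},{q,u,v}} A4={{t},{p,t},{r,t},{t,v},{p,r,t}}
  A13={{p,r},{q,u},{q,v},{r,v},{p,r,t},{q,u,v}} A14={{r,t},{p,r,t}} A34={{p,t},{t,v},{p,r,t}}
  A134={{p,r,t}}
C dims 4,3,1; δ0: rk 2, SNF 1^2; δ1: rk 1, SNF 1^1
Ȟ^0 = (4 − 2) − 0 = 2, so Ȟ^0 ≅ Z^2
Ȟ^1 = (3 − 1) − 2 = 0, so Ȟ^1 ≅ 0
Ȟ^2 = (1 − 0) − 1 = 0, so Ȟ^2 ≅ 0

Ȟ^0 ≅ Z^2; Ȟ^1 ≅ 0; Ȟ^2 ≅ 0


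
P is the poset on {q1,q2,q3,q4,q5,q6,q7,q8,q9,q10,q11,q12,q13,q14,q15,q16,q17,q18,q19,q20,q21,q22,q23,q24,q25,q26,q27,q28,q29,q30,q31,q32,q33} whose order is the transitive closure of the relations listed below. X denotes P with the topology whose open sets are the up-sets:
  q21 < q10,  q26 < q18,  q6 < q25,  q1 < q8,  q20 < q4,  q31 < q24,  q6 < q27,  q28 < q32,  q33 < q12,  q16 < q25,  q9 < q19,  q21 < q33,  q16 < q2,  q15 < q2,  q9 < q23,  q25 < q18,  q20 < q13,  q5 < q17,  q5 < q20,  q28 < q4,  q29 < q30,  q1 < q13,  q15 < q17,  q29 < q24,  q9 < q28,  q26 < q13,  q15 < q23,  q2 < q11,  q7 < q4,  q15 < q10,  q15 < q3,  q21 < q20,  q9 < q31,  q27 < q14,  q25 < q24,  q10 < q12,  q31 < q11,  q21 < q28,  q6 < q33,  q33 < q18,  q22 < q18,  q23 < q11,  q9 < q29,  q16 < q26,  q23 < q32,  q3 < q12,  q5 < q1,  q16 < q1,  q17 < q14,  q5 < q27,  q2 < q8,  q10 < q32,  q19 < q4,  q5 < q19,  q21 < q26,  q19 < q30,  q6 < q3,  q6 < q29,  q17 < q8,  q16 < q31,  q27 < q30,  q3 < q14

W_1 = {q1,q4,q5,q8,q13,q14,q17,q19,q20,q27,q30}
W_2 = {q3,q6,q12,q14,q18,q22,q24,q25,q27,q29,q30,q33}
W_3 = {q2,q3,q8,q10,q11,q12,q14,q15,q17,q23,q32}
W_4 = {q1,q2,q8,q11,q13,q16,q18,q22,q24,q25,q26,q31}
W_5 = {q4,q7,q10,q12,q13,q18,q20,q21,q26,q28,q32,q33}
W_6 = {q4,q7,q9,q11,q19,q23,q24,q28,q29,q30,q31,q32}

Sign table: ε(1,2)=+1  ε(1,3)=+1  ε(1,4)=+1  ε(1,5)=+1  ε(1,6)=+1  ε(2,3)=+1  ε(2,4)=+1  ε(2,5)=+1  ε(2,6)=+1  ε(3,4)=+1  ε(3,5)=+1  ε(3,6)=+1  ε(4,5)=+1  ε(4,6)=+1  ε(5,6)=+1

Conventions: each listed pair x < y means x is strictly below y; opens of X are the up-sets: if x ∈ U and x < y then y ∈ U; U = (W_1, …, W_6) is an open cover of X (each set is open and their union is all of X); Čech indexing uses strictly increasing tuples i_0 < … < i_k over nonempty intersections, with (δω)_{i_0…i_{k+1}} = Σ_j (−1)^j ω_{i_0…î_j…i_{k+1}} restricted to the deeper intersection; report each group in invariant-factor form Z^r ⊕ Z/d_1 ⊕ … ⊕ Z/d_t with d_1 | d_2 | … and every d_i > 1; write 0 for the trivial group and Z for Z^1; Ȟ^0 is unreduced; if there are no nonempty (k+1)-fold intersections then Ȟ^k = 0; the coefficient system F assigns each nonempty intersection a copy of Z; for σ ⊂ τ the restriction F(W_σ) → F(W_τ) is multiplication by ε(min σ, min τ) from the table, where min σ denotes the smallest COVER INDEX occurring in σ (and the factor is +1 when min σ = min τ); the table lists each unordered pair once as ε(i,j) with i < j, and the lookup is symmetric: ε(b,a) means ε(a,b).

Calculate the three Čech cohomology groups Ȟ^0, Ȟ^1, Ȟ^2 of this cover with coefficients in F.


nonempty overlaps:
  W12={q14,q27,q30} W13={q8,q14,q17} W14={q1,q8,q13} W15={q4,q13,q20} W16={q4,q19,q30} W23={q3,q12,q14} W24={q18,q22,q24,q25} W25={q12,q18,q33} W26={q24,q29,q30} W34={q2,q8,q11} W35={q10,q12,q32} W36={q11,q23,q32} W45={q13,q18,q26} W46={q11,q24,q31} W56={q4,q7,q28,q32}
  W123={q14} W126={q30} W134={q8} W145={q13} W156={q4} W235={q12} W245={q18} W246={q24} W346={q11} W356={q32}
C dims 6,15,10; δ0: rk 5, SNF 1^5; δ1: rk 10, SNF 1^9·2
degree 0: 6−5−0 = 1 → Ȟ^0 ≅ Z
degree 1: 15−10−5 = 0 → Ȟ^1 ≅ 0
degree 2: 10−0−10 = 0 plus torsion [2] → Ȟ^2 ≅ Z/2

Ȟ^0 = Z; Ȟ^1 = 0; Ȟ^2 = Z/2


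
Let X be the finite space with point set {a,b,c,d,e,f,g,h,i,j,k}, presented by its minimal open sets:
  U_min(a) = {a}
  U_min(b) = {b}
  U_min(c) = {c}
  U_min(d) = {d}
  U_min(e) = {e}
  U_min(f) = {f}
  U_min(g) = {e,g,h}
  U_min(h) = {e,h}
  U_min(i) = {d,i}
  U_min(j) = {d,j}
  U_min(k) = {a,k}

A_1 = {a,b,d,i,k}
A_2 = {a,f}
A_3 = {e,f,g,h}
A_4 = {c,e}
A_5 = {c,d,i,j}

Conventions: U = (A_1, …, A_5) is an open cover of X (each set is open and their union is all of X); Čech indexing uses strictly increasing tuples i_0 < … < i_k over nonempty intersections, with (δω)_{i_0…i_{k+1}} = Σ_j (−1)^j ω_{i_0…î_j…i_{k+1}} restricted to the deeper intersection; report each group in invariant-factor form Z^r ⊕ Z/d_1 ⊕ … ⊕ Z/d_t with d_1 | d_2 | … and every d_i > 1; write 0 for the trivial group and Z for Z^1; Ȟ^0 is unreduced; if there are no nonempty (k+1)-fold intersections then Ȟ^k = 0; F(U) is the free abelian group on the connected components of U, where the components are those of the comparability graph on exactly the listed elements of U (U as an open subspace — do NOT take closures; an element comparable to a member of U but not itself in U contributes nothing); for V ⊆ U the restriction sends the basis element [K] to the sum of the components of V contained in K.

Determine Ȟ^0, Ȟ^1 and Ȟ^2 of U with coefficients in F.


Ȟ^0 = Z^6; Ȟ^1 = 0; Ȟ^2 = 0

nonempty intersections:
  A12={a} A15={d,i} A23={f} A34={e} A45={c}
components per intersection:
  A1: {a,k} {b} {d,i}
  A2: {a} {f}
  A3: {e,g,h} {f}
  A4: {c} {e}
  A5: {c} {d,i,j}
  A12: {a}
  A15: {d,i}
  A23: {f}
  A34: {e}
  A45: {c}
C dims 11,5; δ0: rk 5, SNF 1^5
Ȟ^0: (11−5)−0=6 ⇒ Z^6
Ȟ^1: (5−0)−5=0 ⇒ 0
Ȟ^2: (0−0)−0=0 ⇒ 0


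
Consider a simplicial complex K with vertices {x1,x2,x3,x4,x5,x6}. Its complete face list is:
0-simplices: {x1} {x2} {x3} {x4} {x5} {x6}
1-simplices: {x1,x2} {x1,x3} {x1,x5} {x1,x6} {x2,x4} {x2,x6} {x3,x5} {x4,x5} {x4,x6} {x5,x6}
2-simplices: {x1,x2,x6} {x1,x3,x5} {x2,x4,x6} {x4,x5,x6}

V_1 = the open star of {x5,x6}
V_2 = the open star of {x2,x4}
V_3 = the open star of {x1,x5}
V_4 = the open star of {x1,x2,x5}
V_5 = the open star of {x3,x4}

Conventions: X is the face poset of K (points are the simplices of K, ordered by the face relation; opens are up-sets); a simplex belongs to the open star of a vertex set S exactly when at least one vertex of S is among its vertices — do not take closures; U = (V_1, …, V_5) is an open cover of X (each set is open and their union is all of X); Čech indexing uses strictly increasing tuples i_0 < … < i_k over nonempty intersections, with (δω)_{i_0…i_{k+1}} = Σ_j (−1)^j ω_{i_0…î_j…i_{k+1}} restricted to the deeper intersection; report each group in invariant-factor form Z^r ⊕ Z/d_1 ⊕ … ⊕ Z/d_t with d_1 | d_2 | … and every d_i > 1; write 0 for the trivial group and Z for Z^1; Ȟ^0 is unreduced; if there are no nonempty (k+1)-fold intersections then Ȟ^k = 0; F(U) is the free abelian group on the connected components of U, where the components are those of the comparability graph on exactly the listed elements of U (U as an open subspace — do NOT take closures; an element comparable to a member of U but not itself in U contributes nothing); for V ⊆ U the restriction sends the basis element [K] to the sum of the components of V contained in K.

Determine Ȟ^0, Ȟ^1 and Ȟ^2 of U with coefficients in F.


Ȟ^0(U;F) ≅ Z, Ȟ^1(U;F) ≅ Z, Ȟ^2(U;F) ≅ 0

cover nerve:
  V1={{x5},{x6},{x1,x5},{x1,x6},{x2,x6},{x3,x5},{x4,x5},{x4,x6},{x5,x6},{x1,x2,x6},{x1,x3,x5},{x2,x4,x6},{x4,x5,x6}} V2={{x2},{x4},{x1,x2},{x2,x4},{x2,x6},{x4,x5},{x4,x6},{x1,x2,x6},{x2,x4,x6},{x4,x5,x6}} V3={{x1},{x5},{x1,x2},{x1,x3},{x1,x5},{x1,x6},{x3,x5},{x4,x5},{x5,x6},{x1,x2,x6},{x1,x3,x5},{x4,x5,x6}} V4={{x1},{x2},{x5},{x1,x2},{x1,x3},{x1,x5},{x1,x6},{x2,x4},{x2,x6},{x3,x5},{x4,x5},{x5,x6},{x1,x2,x6},{x1,x3,x5},{x2,x4,x6},{x4,x5,x6}} V5={{x3},{x4},{x1,x3},{x2,x4},{x3,x5},{x4,x5},{x4,x6},{x1,x3,x5},{x2,x4,x6},{x4,x5,x6}}
  V12={{x2,x6},{x4,x5},{x4,x6},{x1,x2,x6},{x2,x4,x6},{x4,x5,x6}} V13={{x5},{x1,x5},{x1,x6},{x3,x5},{x4,x5},{x5,x6},{x1,x2,x6},{x1,x3,x5},{x4,x5,x6}} V14={{x5},{x1,x5},{x1,x6},{x2,x6},{x3,x5},{x4,x5},{x5,x6},{x1,x2,x6},{x1,x3,x5},{x2,x4,x6},{x4,x5,x6}} V15={{x3,x5},{x4,x5},{x4,x6},{x1,x3,x5},{x2,x4,x6},{x4,x5,x6}} V23={{x1,x2},{x4,x5},{x1,x2,x6},{x4,x5,x6}} V24={{x2},{x1,x2},{x2,x4},{x2,x6},{x4,x5},{x1,x2,x6},{x2,x4,x6},{x4,x5,x6}} V25={{x4},{x2,x4},{x4,x5},{x4,x6},{x2,x4,x6},{x4,x5,x6}} V34={{x1},{x5},{x1,x2},{x1,x3},{x1,x5},{x1,x6},{x3,x5},{x4,x5},{x5,x6},{x1,x2,x6},{x1,x3,x5},{x4,x5,x6}} V35={{x1,x3},{x3,x5},{x4,x5},{x1,x3,x5},{x4,x5,x6}} V45={{x1,x3},{x2,x4},{x3,x5},{x4,x5},{x1,x3,x5},{x2,x4,x6},{x4,x5,x6}}
  V123={{x4,x5},{x1,x2,x6},{x4,x5,x6}} V124={{x2,x6},{x4,x5},{x1,x2,x6},{x2,x4,x6},{x4,x5,x6}} V125={{x4,x5},{x4,x6},{x2,x4,x6},{x4,x5,x6}} V134={{x5},{x1,x5},{x1,x6},{x3,x5},{x4,x5},{x5,x6},{x1,x2,x6},{x1,x3,x5},{x4,x5,x6}} V135={{x3,x5},{x4,x5},{x1,x3,x5},{x4,x5,x6}} V145={{x3,x5},{x4,x5},{x1,x3,x5},{x2,x4,x6},{x4,x5,x6}} V234={{x1,x2},{x4,x5},{x1,x2,x6},{x4,x5,x6}} V235={{x4,x5},{x4,x5,x6}} V245={{x2,x4},{x4,x5},{x2,x4,x6},{x4,x5,x6}} V345={{x1,x3},{x3,x5},{x4,x5},{x1,x3,x5},{x4,x5,x6}}
  V1234={{x4,x5},{x1,x2,x6},{x4,x5,x6}} V1235={{x4,x5},{x4,x5,x6}} V1245={{x4,x5},{x2,x4,x6},{x4,x5,x6}} V1345={{x3,x5},{x4,x5},{x1,x3,x5},{x4,x5,x6}} V2345={{x4,x5},{x4,x5,x6}}
  V12345={{x4,x5},{x4,x5,x6}}
components per intersection:
  V1: {{x5},{x6},{x1,x5},{x1,x6},{x2,x6},{x3,x5},{x4,x5},{x4,x6},{x5,x6},{x1,x2,x6},{x1,x3,x5},{x2,x4,x6},{x4,x5,x6}}
  V2: {{x2},{x4},{x1,x2},{x2,x4},{x2,x6},{x4,x5},{x4,x6},{x1,x2,x6},{x2,x4,x6},{x4,x5,x6}}
  V3: {{x1},{x5},{x1,x2},{x1,x3},{x1,x5},{x1,x6},{x3,x5},{x4,x5},{x5,x6},{x1,x2,x6},{x1,x3,x5},{x4,x5,x6}}
  V4: {{x1},{x2},{x5},{x1,x2},{x1,x3},{x1,x5},{x1,x6},{x2,x4},{x2,x6},{x3,x5},{x4,x5},{x5,x6},{x1,x2,x6},{x1,x3,x5},{x2,x4,x6},{x4,x5,x6}}
  V5: {{x3},{x1,x3},{x3,x5},{x1,x3,x5}} {{x4},{x2,x4},{x4,x5},{x4,x6},{x2,x4,x6},{x4,x5,x6}}
  V12: {{x2,x6},{x4,x5},{x4,x6},{x1,x2,x6},{x2,x4,x6},{x4,x5,x6}}
  V13: {{x5},{x1,x5},{x3,x5},{x4,x5},{x5,x6},{x1,x3,x5},{x4,x5,x6}} {{x1,x6},{x1,x2,x6}}
  V14: {{x5},{x1,x5},{x3,x5},{x4,x5},{x5,x6},{x1,x3,x5},{x4,x5,x6}} {{x1,x6},{x2,x6},{x1,x2,x6},{x2,x4,x6}}
  V15: {{x3,x5},{x1,x3,x5}} {{x4,x5},{x4,x6},{x2,x4,x6},{x4,x5,x6}}
  V23: {{x1,x2},{x1,x2,x6}} {{x4,x5},{x4,x5,x6}}
  V24: {{x2},{x1,x2},{x2,x4},{x2,x6},{x1,x2,x6},{x2,x4,x6}} {{x4,x5},{x4,x5,x6}}
  V25: {{x4},{x2,x4},{x4,x5},{x4,x6},{x2,x4,x6},{x4,x5,x6}}
  V34: {{x1},{x5},{x1,x2},{x1,x3},{x1,x5},{x1,x6},{x3,x5},{x4,x5},{x5,x6},{x1,x2,x6},{x1,x3,x5},{x4,x5,x6}}
  V35: {{x1,x3},{x3,x5},{x1,x3,x5}} {{x4,x5},{x4,x5,x6}}
  V45: {{x1,x3},{x3,x5},{x1,x3,x5}} {{x2,x4},{x2,x4,x6}} {{x4,x5},{x4,x5,x6}}
  V123: {{x4,x5},{x4,x5,x6}} {{x1,x2,x6}}
  V124: {{x2,x6},{x1,x2,x6},{x2,x4,x6}} {{x4,x5},{x4,x5,x6}}
  V125: {{x4,x5},{x4,x6},{x2,x4,x6},{x4,x5,x6}}
  V134: {{x5},{x1,x5},{x3,x5},{x4,x5},{x5,x6},{x1,x3,x5},{x4,x5,x6}} {{x1,x6},{x1,x2,x6}}
  V135: {{x3,x5},{x1,x3,x5}} {{x4,x5},{x4,x5,x6}}
  V145: {{x3,x5},{x1,x3,x5}} {{x4,x5},{x4,x5,x6}} {{x2,x4,x6}}
  V234: {{x1,x2},{x1,x2,x6}} {{x4,x5},{x4,x5,x6}}
  V235: {{x4,x5},{x4,x5,x6}}
  V245: {{x2,x4},{x2,x4,x6}} {{x4,x5},{x4,x5,x6}}
  V345: {{x1,x3},{x3,x5},{x1,x3,x5}} {{x4,x5},{x4,x5,x6}}
  V1234: {{x4,x5},{x4,x5,x6}} {{x1,x2,x6}}
  V1235: {{x4,x5},{x4,x5,x6}}
  V1245: {{x4,x5},{x4,x5,x6}} {{x2,x4,x6}}
  V1345: {{x3,x5},{x1,x3,x5}} {{x4,x5},{x4,x5,x6}}
  V2345: {{x4,x5},{x4,x5,x6}}
  V12345: {{x4,x5},{x4,x5,x6}}
C dims 6,18,19,8; δ0: rk 5, SNF 1^5; δ1: rk 12, SNF 1^12; δ2: rk 7, SNF 1^7
Ȟ^0: (6−5)−0=1 ⇒ Z
Ȟ^1: (18−12)−5=1 ⇒ Z
Ȟ^2: (19−7)−12=0 ⇒ 0


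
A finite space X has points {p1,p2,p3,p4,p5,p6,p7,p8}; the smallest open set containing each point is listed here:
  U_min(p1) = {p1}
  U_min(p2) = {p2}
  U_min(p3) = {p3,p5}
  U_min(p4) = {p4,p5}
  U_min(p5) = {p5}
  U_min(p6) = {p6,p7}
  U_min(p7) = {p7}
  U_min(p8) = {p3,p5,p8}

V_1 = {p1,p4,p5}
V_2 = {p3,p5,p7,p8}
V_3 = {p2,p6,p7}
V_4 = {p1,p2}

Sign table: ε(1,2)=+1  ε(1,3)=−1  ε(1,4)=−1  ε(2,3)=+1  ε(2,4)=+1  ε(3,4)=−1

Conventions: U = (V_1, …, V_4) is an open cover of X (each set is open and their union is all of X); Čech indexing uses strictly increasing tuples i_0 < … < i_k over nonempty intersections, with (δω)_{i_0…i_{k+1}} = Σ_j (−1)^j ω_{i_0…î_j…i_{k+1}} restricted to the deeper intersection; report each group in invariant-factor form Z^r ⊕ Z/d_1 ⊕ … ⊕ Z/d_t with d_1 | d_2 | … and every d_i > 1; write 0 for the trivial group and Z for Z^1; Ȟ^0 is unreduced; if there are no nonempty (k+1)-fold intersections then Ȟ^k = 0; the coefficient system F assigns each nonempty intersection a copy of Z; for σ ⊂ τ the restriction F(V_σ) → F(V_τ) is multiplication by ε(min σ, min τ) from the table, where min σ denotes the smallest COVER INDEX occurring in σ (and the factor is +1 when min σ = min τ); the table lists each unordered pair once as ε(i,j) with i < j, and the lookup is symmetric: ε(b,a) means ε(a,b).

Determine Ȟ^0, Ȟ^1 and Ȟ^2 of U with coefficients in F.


nerve of the cover:
  V12={p5} V14={p1} V23={p7} V34={p2}
C dims 4,4; δ0: rk 3, SNF 1^3
Ȟ^0 = (4 − 3) − 0 = 1, so Ȟ^0 ≅ Z
Ȟ^1 = (4 − 0) − 3 = 1, so Ȟ^1 ≅ Z
Ȟ^2 = (0 − 0) − 0 = 0, so Ȟ^2 ≅ 0

Ȟ^0 = Z, Ȟ^1 = Z and Ȟ^2 = 0


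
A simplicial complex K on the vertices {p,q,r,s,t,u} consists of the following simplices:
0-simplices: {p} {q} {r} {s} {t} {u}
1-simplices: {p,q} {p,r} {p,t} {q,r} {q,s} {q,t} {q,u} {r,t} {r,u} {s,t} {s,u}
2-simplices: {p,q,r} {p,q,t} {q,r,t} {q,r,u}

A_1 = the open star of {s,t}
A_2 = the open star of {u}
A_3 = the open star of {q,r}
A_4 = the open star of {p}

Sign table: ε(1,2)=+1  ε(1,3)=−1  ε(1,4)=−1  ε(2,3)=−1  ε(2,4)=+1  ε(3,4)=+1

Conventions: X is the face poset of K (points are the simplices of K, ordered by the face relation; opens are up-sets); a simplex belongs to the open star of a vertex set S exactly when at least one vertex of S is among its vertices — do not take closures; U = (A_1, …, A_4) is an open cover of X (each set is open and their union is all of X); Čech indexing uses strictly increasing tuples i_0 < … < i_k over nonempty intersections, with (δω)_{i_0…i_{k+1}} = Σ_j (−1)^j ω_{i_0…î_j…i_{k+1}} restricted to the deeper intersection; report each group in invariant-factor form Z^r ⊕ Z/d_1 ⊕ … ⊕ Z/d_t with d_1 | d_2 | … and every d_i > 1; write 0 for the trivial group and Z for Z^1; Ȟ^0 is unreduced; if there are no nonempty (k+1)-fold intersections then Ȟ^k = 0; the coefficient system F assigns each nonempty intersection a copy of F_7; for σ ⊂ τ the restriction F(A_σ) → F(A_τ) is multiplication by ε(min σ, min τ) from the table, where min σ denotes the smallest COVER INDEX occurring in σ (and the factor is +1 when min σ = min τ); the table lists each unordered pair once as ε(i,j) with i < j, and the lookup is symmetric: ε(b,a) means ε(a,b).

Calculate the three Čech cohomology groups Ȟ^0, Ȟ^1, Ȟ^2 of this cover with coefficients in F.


cover nerve:
  A1={{s},{t},{p,t},{q,s},{q,t},{r,t},{s,t},{s,u},{p,q,t},{q,r,t}} A2={{u},{q,u},{r,u},{s,u},{q,r,u}} A3={{q},{r},{p,q},{p,r},{q,r},{q,s},{q,t},{q,u},{r,t},{r,u},{p,q,r},{p,q,t},{q,r,t},{q,r,u}} A4={{p},{p,q},{p,r},{p,t},{p,q,r},{p,q,t}}
  A12={{s,u}} A13={{q,s},{q,t},{r,t},{p,q,t},{q,r,t}} A14={{p,t},{p,q,t}} A23={{q,u},{r,u},{q,r,u}} A34={{p,q},{p,r},{p,q,r},{p,q,t}}
  A134={{p,q,t}}
C dims 4,5,1; δ0: rk_F7 3; δ1: rk_F7 1
Ȟ^0: (4−3)−0=1 ⇒ Z/7
Ȟ^1: (5−1)−3=1 ⇒ Z/7
Ȟ^2: (1−0)−1=0 ⇒ 0

Ȟ^0(U;F) ≅ Z/7; Ȟ^1(U;F) ≅ Z/7; Ȟ^2(U;F) ≅ 0


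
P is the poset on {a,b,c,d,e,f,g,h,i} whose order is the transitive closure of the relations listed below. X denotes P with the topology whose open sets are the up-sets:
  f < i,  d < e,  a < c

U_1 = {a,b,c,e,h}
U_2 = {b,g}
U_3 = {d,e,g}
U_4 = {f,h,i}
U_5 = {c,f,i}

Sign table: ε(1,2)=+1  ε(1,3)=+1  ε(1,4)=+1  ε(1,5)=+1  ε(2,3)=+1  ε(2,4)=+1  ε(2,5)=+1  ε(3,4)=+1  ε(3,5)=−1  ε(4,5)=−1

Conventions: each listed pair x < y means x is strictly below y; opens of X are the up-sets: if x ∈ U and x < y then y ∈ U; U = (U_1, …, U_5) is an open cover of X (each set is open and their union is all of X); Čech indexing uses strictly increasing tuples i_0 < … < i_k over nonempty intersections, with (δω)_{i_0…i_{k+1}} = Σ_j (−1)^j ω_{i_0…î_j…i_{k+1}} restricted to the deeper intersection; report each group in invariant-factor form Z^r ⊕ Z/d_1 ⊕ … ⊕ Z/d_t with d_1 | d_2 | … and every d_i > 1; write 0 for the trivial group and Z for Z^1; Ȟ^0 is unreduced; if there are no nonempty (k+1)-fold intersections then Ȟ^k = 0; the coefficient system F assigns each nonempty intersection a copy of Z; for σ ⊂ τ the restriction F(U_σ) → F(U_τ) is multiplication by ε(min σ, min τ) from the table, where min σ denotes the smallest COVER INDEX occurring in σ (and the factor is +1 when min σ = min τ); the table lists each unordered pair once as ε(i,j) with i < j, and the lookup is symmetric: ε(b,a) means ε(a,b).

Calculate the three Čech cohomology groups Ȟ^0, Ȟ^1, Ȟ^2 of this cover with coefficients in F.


Ȟ^0 = 0; Ȟ^1 = Z ⊕ Z/2; Ȟ^2 = 0

nonempty overlaps:
  U12={b} U13={e} U14={h} U15={c} U23={g} U45={f,i}
C dims 5,6; δ0: rk 5, SNF 1^4·2
degree 0: 5−5−0 = 0 → Ȟ^0 ≅ 0
degree 1: 6−0−5 = 1 plus torsion [2] → Ȟ^1 ≅ Z ⊕ Z/2
degree 2: 0−0−0 = 0 → Ȟ^2 ≅ 0


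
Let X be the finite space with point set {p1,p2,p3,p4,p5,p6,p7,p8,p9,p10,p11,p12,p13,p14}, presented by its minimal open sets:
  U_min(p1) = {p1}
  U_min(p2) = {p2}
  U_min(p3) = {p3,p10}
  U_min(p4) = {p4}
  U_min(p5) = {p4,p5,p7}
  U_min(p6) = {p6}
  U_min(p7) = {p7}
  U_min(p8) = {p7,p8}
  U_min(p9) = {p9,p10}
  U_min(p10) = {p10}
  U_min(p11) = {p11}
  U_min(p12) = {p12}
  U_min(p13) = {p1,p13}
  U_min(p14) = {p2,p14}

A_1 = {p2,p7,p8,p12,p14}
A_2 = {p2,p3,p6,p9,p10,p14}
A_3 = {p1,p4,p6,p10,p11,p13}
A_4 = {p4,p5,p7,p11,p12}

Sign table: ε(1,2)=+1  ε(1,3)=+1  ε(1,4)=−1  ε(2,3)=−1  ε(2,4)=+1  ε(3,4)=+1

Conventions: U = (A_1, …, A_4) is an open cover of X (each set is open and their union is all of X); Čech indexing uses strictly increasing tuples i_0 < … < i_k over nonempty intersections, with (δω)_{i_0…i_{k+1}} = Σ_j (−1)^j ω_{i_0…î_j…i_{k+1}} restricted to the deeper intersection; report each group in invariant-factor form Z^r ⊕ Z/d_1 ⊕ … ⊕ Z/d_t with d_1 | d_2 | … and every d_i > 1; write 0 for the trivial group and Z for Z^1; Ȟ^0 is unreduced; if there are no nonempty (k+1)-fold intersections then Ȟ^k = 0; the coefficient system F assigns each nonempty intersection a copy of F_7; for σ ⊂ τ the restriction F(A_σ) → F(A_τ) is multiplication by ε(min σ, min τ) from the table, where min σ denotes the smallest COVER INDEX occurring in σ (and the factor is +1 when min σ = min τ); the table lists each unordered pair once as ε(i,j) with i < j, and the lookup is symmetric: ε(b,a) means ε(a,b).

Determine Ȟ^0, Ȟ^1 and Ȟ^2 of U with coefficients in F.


Ȟ^0 = Z/7,  Ȟ^1 = Z/7,  Ȟ^2 = 0

nerve simplices:
  A12={p2,p14} A14={p7,p12} A23={p6,p10} A34={p4,p11}
C dims 4,4; δ0: rk_F7 3
degree 0: 4−3−0 = 1 → Ȟ^0 ≅ Z/7
degree 1: 4−0−3 = 1 → Ȟ^1 ≅ Z/7
degree 2: 0−0−0 = 0 → Ȟ^2 ≅ 0


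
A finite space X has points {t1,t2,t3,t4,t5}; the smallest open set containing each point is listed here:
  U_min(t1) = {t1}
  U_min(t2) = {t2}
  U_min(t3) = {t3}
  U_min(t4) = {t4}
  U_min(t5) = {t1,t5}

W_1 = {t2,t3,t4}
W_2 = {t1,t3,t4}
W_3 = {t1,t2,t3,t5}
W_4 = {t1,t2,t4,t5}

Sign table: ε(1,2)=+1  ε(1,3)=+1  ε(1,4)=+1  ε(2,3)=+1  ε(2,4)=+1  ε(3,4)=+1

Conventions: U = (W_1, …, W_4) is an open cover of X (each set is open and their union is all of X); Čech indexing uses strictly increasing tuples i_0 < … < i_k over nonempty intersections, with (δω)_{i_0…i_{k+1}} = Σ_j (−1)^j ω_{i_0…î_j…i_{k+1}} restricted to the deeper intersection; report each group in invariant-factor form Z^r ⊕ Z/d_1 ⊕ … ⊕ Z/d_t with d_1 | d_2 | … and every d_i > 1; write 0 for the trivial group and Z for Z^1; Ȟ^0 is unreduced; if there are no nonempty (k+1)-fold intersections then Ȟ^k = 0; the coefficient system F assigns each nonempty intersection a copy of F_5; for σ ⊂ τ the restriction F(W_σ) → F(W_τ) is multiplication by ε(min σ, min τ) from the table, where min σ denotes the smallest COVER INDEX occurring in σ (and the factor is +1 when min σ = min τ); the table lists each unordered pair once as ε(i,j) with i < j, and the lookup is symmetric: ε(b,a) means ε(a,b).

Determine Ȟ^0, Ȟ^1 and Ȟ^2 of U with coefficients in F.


nerve simplices:
  W12={t3,t4} W13={t2,t3} W14={t2,t4} W23={t1,t3} W24={t1,t4} W34={t1,t2,t5}
  W123={t3} W124={t4} W134={t2} W234={t1}
C dims 4,6,4; δ0: rk_F5 3; δ1: rk_F5 3
degree 0: 4−3−0 = 1 → Ȟ^0 ≅ Z/5
degree 1: 6−3−3 = 0 → Ȟ^1 ≅ 0
degree 2: 4−0−3 = 1 → Ȟ^2 ≅ Z/5

Ȟ^0 ≅ Z/5, Ȟ^1 ≅ 0 and Ȟ^2 ≅ Z/5


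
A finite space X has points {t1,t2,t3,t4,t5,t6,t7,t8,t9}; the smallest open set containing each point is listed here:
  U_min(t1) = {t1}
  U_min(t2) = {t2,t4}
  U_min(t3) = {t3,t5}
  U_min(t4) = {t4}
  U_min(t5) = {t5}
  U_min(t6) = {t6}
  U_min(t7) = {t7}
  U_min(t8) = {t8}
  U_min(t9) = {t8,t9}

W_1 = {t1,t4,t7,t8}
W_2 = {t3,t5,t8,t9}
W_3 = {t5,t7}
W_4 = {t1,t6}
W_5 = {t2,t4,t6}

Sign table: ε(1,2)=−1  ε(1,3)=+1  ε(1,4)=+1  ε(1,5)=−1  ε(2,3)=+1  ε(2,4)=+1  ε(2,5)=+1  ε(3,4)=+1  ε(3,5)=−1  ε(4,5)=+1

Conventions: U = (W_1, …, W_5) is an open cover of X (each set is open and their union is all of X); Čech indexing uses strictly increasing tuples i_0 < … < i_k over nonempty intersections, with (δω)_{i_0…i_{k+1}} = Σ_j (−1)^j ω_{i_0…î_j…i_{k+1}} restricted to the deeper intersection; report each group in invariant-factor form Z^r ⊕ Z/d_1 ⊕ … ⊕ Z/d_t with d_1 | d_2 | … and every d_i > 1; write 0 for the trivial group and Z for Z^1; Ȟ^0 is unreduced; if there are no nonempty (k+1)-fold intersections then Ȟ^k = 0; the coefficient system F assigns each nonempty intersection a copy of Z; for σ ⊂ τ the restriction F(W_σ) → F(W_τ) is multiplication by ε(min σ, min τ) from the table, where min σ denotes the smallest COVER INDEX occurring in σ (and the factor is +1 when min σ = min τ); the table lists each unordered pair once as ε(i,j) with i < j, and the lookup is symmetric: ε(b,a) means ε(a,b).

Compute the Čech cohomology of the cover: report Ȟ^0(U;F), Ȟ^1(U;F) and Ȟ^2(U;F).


nonempty overlaps:
  W12={t8} W13={t7} W14={t1} W15={t4} W23={t5} W45={t6}
C dims 5,6; δ0: rk 5, SNF 1^4·2
degree 0: 5−5−0 = 0 → Ȟ^0 ≅ 0
degree 1: 6−0−5 = 1 plus torsion [2] → Ȟ^1 ≅ Z ⊕ Z/2
degree 2: 0−0−0 = 0 → Ȟ^2 ≅ 0

Ȟ^0 = 0; Ȟ^1 = Z ⊕ Z/2; Ȟ^2 = 0


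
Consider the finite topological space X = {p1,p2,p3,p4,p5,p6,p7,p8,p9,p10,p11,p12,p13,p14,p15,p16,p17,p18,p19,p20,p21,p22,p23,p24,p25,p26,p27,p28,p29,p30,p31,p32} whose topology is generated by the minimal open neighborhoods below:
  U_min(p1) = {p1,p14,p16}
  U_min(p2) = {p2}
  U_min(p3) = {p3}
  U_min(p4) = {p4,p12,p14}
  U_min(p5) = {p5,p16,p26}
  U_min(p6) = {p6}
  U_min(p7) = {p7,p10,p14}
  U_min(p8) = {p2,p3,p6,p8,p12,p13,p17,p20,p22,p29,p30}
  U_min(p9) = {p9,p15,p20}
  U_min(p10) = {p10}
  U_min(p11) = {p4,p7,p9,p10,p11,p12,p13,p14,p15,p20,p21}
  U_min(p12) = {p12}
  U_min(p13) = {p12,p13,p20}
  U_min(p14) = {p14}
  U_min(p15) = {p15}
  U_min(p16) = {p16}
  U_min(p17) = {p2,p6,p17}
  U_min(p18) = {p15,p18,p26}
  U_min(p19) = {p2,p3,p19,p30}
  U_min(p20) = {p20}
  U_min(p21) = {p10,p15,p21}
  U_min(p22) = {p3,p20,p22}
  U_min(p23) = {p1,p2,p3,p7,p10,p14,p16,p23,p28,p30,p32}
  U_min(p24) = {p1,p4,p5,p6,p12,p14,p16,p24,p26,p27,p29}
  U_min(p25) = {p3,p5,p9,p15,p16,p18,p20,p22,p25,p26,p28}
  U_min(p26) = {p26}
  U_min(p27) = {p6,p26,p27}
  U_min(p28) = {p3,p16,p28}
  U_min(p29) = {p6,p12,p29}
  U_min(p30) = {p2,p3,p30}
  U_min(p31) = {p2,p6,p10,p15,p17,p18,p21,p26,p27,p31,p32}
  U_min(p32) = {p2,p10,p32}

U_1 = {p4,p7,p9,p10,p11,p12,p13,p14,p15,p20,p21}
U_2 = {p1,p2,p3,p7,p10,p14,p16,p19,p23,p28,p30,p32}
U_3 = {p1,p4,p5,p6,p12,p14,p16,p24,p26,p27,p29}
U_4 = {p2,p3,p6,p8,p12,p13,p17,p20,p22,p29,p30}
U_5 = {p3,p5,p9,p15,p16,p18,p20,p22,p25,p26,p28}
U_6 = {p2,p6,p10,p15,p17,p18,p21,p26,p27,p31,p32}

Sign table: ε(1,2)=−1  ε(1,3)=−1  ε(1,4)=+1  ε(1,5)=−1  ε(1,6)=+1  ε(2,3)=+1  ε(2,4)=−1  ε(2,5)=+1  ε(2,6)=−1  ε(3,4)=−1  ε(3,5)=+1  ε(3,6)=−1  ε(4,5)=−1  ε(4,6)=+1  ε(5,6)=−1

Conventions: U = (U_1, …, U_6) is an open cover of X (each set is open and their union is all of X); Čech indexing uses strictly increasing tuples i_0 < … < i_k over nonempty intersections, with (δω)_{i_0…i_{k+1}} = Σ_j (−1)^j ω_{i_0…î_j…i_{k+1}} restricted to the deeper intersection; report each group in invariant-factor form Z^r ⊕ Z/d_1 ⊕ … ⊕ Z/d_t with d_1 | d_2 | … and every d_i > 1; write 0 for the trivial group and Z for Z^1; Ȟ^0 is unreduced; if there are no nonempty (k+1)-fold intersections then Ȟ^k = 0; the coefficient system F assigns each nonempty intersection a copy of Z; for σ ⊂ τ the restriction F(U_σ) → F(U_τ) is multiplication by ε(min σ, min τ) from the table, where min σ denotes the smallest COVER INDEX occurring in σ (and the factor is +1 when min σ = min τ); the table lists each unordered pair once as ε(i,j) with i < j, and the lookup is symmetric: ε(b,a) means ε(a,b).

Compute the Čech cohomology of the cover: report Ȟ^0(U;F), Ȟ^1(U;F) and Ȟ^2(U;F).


Ȟ^0 ≅ Z, Ȟ^1 ≅ 0, Ȟ^2 ≅ Z/2

nonempty intersections:
  U12={p7,p10,p14} U13={p4,p12,p14} U14={p12,p13,p20} U15={p9,p15,p20} U16={p10,p15,p21} U23={p1,p14,p16} U24={p2,p3,p30} U25={p3,p16,p28} U26={p2,p10,p32} U34={p6,p12,p29} U35={p5,p16,p26} U36={p6,p26,p27} U45={p3,p20,p22} U46={p2,p6,p17} U56={p15,p18,p26}
  U123={p14} U126={p10} U134={p12} U145={p20} U156={p15} U235={p16} U245={p3} U246={p2} U346={p6} U356={p26}
C dims 6,15,10; δ0: rk 5, SNF 1^5; δ1: rk 10, SNF 1^9·2
Ȟ^0: (6−5)−0=1 ⇒ Z
Ȟ^1: (15−10)−5=0 ⇒ 0
Ȟ^2: (10−0)−10=0 plus torsion [2] ⇒ Z/2


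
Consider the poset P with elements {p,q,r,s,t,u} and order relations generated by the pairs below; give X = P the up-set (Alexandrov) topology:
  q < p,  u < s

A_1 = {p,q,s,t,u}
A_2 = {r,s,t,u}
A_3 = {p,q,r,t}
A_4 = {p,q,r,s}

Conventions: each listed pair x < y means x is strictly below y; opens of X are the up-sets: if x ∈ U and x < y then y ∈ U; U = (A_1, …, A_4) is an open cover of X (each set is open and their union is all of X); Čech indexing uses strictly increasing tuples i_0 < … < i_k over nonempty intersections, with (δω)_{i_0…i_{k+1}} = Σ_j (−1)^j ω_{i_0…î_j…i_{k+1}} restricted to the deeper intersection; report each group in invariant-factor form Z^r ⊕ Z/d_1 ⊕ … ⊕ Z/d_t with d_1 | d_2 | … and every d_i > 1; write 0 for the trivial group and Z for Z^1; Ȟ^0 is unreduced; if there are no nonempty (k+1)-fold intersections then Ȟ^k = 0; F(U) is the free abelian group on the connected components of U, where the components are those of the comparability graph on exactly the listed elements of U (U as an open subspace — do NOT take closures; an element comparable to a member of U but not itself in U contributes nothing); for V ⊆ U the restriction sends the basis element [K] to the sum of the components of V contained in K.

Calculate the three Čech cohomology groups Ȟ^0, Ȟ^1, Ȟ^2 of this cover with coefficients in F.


Ȟ^0 = Z^4, Ȟ^1 = 0, Ȟ^2 = 0

intersection data:
  A12={s,t,u} A13={p,q,t} A14={p,q,s} A23={r,t} A24={r,s} A34={p,q,r}
  A123={t} A124={s} A134={p,q} A234={r}
components per intersection:
  A1: {p,q} {s,u} {t}
  A2: {r} {s,u} {t}
  A3: {p,q} {r} {t}
  A4: {p,q} {r} {s}
  A12: {s,u} {t}
  A13: {p,q} {t}
  A14: {p,q} {s}
  A23: {r} {t}
  A24: {r} {s}
  A34: {p,q} {r}
  A123: {t}
  A124: {s}
  A134: {p,q}
  A234: {r}
C dims 12,12,4; δ0: rk 8, SNF 1^8; δ1: rk 4, SNF 1^4
Ȟ^0 = (12 − 8) − 0 = 4, so Ȟ^0 ≅ Z^4
Ȟ^1 = (12 − 4) − 8 = 0, so Ȟ^1 ≅ 0
Ȟ^2 = (4 − 0) − 4 = 0, so Ȟ^2 ≅ 0


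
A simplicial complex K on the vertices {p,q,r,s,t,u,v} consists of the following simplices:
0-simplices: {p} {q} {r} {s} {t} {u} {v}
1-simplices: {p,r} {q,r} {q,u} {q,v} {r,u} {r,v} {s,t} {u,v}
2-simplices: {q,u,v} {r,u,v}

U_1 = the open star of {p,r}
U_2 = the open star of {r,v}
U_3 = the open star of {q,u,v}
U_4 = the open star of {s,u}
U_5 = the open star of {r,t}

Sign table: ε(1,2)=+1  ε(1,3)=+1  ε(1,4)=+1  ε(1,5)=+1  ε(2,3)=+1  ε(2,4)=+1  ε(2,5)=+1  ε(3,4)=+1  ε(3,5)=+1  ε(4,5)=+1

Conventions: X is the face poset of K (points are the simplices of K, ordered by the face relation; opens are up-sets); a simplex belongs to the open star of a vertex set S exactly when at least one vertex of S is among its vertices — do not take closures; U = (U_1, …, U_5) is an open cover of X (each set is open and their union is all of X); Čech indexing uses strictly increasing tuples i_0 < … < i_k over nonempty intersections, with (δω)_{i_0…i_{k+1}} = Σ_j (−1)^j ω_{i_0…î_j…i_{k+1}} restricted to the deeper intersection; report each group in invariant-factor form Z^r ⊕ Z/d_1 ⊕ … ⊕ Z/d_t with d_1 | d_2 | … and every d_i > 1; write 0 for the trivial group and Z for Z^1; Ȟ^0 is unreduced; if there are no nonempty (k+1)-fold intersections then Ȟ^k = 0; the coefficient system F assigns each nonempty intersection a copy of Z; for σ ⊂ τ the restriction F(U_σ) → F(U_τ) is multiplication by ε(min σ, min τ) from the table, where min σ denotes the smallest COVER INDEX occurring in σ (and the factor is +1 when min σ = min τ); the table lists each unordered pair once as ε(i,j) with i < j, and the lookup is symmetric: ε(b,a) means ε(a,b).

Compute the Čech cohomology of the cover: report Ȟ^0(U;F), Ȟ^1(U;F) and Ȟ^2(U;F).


Ȟ^0 = Z; Ȟ^1 = 0; Ȟ^2 = 0

nerve simplices:
  U1={{p},{r},{p,r},{q,r},{r,u},{r,v},{r,u,v}} U2={{r},{v},{p,r},{q,r},{q,v},{r,u},{r,v},{u,v},{q,u,v},{r,u,v}} U3={{q},{u},{v},{q,r},{q,u},{q,v},{r,u},{r,v},{u,v},{q,u,v},{r,u,v}} U4={{s},{u},{q,u},{r,u},{s,t},{u,v},{q,u,v},{r,u,v}} U5={{r},{t},{p,r},{q,r},{r,u},{r,v},{s,t},{r,u,v}}
  U12={{r},{p,r},{q,r},{r,u},{r,v},{r,u,v}} U13={{q,r},{r,u},{r,v},{r,u,v}} U14={{r,u},{r,u,v}} U15={{r},{p,r},{q,r},{r,u},{r,v},{r,u,v}} U23={{v},{q,r},{q,v},{r,u},{r,v},{u,v},{q,u,v},{r,u,v}} U24={{r,u},{u,v},{q,u,v},{r,u,v}} U25={{r},{p,r},{q,r},{r,u},{r,v},{r,u,v}} U34={{u},{q,u},{r,u},{u,v},{q,u,v},{r,u,v}} U35={{q,r},{r,u},{r,v},{r,u,v}} U45={{r,u},{s,t},{r,u,v}}
  U123={{q,r},{r,u},{r,v},{r,u,v}} U124={{r,u},{r,u,v}} U125={{r},{p,r},{q,r},{r,u},{r,v},{r,u,v}} U134={{r,u},{r,u,v}} U135={{q,r},{r,u},{r,v},{r,u,v}} U145={{r,u},{r,u,v}} U234={{r,u},{u,v},{q,u,v},{r,u,v}} U235={{q,r},{r,u},{r,v},{r,u,v}} U245={{r,u},{r,u,v}} U345={{r,u},{r,u,v}}
  U1234={{r,u},{r,u,v}} U1235={{q,r},{r,u},{r,v},{r,u,v}} U1245={{r,u},{r,u,v}} U1345={{r,u},{r,u,v}} U2345={{r,u},{r,u,v}}
  U12345={{r,u},{r,u,v}}
C dims 5,10,10,5; δ0: rk 4, SNF 1^4; δ1: rk 6, SNF 1^6; δ2: rk 4, SNF 1^4
degree 0: 5−4−0 = 1 → Ȟ^0 ≅ Z
degree 1: 10−6−4 = 0 → Ȟ^1 ≅ 0
degree 2: 10−4−6 = 0 → Ȟ^2 ≅ 0
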